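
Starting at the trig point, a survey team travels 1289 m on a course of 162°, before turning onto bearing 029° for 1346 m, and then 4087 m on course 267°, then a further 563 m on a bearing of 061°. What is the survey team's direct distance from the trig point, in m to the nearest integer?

Leg 1 (162°, 1289 m): east 1289 sin 162° = 398.32, north 1289 cos 162° = -1225.91
Leg 2 (029°, 1346 m): east 1346 sin 29° = 652.55, north 1346 cos 29° = 1177.24
Leg 3 (267°, 4087 m): east 4087 sin 267° = -4081.40, north 4087 cos 267° = -213.90
Leg 4 (061°, 563 m): east 563 sin 61° = 492.41, north 563 cos 61° = 272.95
Net: -2538.11 east, 10.38 north. Distance = √((-2538.11)² + (10.38)²) = 2538.133 m.

2538 m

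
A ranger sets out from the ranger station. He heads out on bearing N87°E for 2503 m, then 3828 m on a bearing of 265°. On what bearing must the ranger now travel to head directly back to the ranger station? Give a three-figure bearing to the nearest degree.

Leg 1 (N87°E, 2503 m): east 2503 sin 87° = 2499.57, north 2503 cos 87° = 131.00
Leg 2 (265°, 3828 m): east 3828 sin 265° = -3813.43, north 3828 cos 265° = -333.63
Net displacement: -1313.86 east, -202.64 north. Direction back to start is (1313.86, 202.64): bearing = atan2(1313.86, 202.64) mod 360° = 81.23° ≈ 081°.

081°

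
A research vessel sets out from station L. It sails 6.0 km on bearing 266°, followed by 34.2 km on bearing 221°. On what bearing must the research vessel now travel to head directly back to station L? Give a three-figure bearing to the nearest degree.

Leg 1 (266°, 6.0 km): east 6.0 sin 266° = -5.99, north 6.0 cos 266° = -0.42
Leg 2 (221°, 34.2 km): east 34.2 sin 221° = -22.44, north 34.2 cos 221° = -25.81
Net displacement: -28.42 east, -26.23 north. Direction back to start is (28.42, 26.23): bearing = atan2(28.42, 26.23) mod 360° = 47.30° ≈ 047°.

047°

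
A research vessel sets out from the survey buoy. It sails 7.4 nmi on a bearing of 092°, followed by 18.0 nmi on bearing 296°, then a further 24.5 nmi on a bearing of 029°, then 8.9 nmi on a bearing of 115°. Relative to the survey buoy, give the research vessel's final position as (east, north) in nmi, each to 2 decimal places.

(11.16, 25.30)

Leg 1 (092°, 7.4 nmi): east 7.4 sin 92° = 7.40, north 7.4 cos 92° = -0.26
Leg 2 (296°, 18.0 nmi): east 18.0 sin 296° = -16.18, north 18.0 cos 296° = 7.89
Leg 3 (029°, 24.5 nmi): east 24.5 sin 29° = 11.88, north 24.5 cos 29° = 21.43
Leg 4 (115°, 8.9 nmi): east 8.9 sin 115° = 8.07, north 8.9 cos 115° = -3.76
Summing: 11.16 nmi east, 25.30 nmi north → (11.16, 25.30).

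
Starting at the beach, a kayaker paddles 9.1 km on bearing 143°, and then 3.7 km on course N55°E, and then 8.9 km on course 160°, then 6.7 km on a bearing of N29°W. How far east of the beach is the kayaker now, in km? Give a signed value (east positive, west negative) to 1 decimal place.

8.3 km

Leg 1 (143°, 9.1 km): east 9.1 sin 143° = 5.48, north 9.1 cos 143° = -7.27
Leg 2 (N55°E, 3.7 km): east 3.7 sin 55° = 3.03, north 3.7 cos 55° = 2.12
Leg 3 (160°, 8.9 km): east 8.9 sin 160° = 3.04, north 8.9 cos 160° = -8.36
Leg 4 (N29°W, 6.7 km): east 6.7 sin 331° = -3.25, north 6.7 cos 331° = 5.86
Net east component: 8.30 km.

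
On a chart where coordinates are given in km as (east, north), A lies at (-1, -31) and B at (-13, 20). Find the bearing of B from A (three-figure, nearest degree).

347°

Δeast = -13 − -1 = -12.00; Δnorth = 20 − -31 = 51.00.
Bearing = atan2(Δeast, Δnorth) mod 360° = 346.76° ≈ 347°.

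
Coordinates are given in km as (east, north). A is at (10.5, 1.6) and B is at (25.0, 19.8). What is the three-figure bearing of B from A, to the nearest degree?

039°

Δeast = 25.0 − 10.5 = 14.50; Δnorth = 19.8 − 1.6 = 18.20.
Bearing = atan2(Δeast, Δnorth) mod 360° = 38.54° ≈ 039°.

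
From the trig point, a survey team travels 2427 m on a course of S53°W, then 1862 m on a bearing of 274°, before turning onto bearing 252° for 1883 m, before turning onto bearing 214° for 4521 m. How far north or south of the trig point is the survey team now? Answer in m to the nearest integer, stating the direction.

5661 m south

Leg 1 (S53°W, 2427 m): east 2427 sin 233° = -1938.29, north 2427 cos 233° = -1460.61
Leg 2 (274°, 1862 m): east 1862 sin 274° = -1857.46, north 1862 cos 274° = 129.89
Leg 3 (252°, 1883 m): east 1883 sin 252° = -1790.84, north 1883 cos 252° = -581.88
Leg 4 (214°, 4521 m): east 4521 sin 214° = -2528.11, north 4521 cos 214° = -3748.08
Net north component: -5660.68 m.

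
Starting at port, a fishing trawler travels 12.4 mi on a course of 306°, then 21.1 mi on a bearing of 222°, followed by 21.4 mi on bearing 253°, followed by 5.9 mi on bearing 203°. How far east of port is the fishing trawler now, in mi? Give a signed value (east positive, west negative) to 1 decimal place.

-46.9 mi

Leg 1 (306°, 12.4 mi): east 12.4 sin 306° = -10.03, north 12.4 cos 306° = 7.29
Leg 2 (222°, 21.1 mi): east 21.1 sin 222° = -14.12, north 21.1 cos 222° = -15.68
Leg 3 (253°, 21.4 mi): east 21.4 sin 253° = -20.46, north 21.4 cos 253° = -6.26
Leg 4 (203°, 5.9 mi): east 5.9 sin 203° = -2.31, north 5.9 cos 203° = -5.43
Net east component: -46.92 mi.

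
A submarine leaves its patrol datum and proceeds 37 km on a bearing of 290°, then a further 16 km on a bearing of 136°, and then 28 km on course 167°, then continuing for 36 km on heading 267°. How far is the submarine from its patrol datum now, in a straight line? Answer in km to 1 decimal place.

60.2 km

Leg 1 (290°, 37 km): east 37 sin 290° = -34.77, north 37 cos 290° = 12.65
Leg 2 (136°, 16 km): east 16 sin 136° = 11.11, north 16 cos 136° = -11.51
Leg 3 (167°, 28 km): east 28 sin 167° = 6.30, north 28 cos 167° = -27.28
Leg 4 (267°, 36 km): east 36 sin 267° = -35.95, north 36 cos 267° = -1.88
Net: -53.31 east, -28.02 north. Distance = √((-53.31)² + (-28.02)²) = 60.222 km.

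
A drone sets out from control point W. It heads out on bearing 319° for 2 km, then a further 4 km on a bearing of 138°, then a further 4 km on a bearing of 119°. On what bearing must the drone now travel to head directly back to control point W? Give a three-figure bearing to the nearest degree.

305°

Leg 1 (319°, 2 km): east 2 sin 319° = -1.31, north 2 cos 319° = 1.51
Leg 2 (138°, 4 km): east 4 sin 138° = 2.68, north 4 cos 138° = -2.97
Leg 3 (119°, 4 km): east 4 sin 119° = 3.50, north 4 cos 119° = -1.94
Net displacement: 4.86 east, -3.40 north. Direction back to start is (-4.86, 3.40): bearing = atan2(-4.86, 3.40) mod 360° = 304.98° ≈ 305°.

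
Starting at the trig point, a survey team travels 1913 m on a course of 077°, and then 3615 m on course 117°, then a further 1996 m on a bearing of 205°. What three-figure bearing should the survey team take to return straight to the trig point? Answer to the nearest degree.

Leg 1 (077°, 1913 m): east 1913 sin 77° = 1863.97, north 1913 cos 77° = 430.33
Leg 2 (117°, 3615 m): east 3615 sin 117° = 3220.99, north 3615 cos 117° = -1641.18
Leg 3 (205°, 1996 m): east 1996 sin 205° = -843.55, north 1996 cos 205° = -1808.99
Net displacement: 4241.41 east, -3019.83 north. Direction back to start is (-4241.41, 3019.83): bearing = atan2(-4241.41, 3019.83) mod 360° = 305.45° ≈ 305°.

305°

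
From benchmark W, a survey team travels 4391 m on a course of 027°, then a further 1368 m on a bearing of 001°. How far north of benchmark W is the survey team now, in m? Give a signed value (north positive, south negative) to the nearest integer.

5280 m

Leg 1 (027°, 4391 m): east 4391 sin 27° = 1993.47, north 4391 cos 27° = 3912.41
Leg 2 (001°, 1368 m): east 1368 sin 1° = 23.87, north 1368 cos 1° = 1367.79
Net north component: 5280.20 m.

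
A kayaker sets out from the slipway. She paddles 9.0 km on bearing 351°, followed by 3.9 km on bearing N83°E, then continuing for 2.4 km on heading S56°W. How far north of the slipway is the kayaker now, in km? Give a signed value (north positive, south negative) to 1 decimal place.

Leg 1 (351°, 9.0 km): east 9.0 sin 351° = -1.41, north 9.0 cos 351° = 8.89
Leg 2 (N83°E, 3.9 km): east 3.9 sin 83° = 3.87, north 3.9 cos 83° = 0.48
Leg 3 (S56°W, 2.4 km): east 2.4 sin 236° = -1.99, north 2.4 cos 236° = -1.34
Net north component: 8.02 km.

8.0 km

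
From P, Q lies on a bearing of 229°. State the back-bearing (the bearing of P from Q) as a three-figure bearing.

049°

Back-bearing = 229° − 180° = 049°.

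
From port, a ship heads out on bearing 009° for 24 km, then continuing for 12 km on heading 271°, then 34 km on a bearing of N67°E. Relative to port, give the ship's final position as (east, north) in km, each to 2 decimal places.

(23.05, 37.20)

Leg 1 (009°, 24 km): east 24 sin 9° = 3.75, north 24 cos 9° = 23.70
Leg 2 (271°, 12 km): east 12 sin 271° = -12.00, north 12 cos 271° = 0.21
Leg 3 (N67°E, 34 km): east 34 sin 67° = 31.30, north 34 cos 67° = 13.28
Summing: 23.05 km east, 37.20 km north → (23.05, 37.20).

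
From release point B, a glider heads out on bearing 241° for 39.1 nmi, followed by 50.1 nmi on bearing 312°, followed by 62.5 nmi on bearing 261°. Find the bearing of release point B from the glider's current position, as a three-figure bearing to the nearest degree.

092°

Leg 1 (241°, 39.1 nmi): east 39.1 sin 241° = -34.20, north 39.1 cos 241° = -18.96
Leg 2 (312°, 50.1 nmi): east 50.1 sin 312° = -37.23, north 50.1 cos 312° = 33.52
Leg 3 (261°, 62.5 nmi): east 62.5 sin 261° = -61.73, north 62.5 cos 261° = -9.78
Net displacement: -133.16 east, 4.79 north. Direction back to start is (133.16, -4.79): bearing = atan2(133.16, -4.79) mod 360° = 92.06° ≈ 092°.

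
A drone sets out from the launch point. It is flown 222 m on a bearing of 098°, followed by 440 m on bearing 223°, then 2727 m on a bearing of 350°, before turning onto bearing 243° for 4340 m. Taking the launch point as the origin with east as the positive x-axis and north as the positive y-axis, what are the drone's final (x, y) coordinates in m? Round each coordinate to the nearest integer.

Leg 1 (098°, 222 m): east 222 sin 98° = 219.84, north 222 cos 98° = -30.90
Leg 2 (223°, 440 m): east 440 sin 223° = -300.08, north 440 cos 223° = -321.80
Leg 3 (350°, 2727 m): east 2727 sin 350° = -473.54, north 2727 cos 350° = 2685.57
Leg 4 (243°, 4340 m): east 4340 sin 243° = -3866.97, north 4340 cos 243° = -1970.32
Summing: -4420.75 m east, 362.56 m north → (-4421, 363).

(-4421, 363)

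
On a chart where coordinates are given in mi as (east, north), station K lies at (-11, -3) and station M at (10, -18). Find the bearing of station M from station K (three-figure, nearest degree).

Δeast = 10 − -11 = 21.00; Δnorth = -18 − -3 = -15.00.
Bearing = atan2(Δeast, Δnorth) mod 360° = 125.54° ≈ 126°.

126°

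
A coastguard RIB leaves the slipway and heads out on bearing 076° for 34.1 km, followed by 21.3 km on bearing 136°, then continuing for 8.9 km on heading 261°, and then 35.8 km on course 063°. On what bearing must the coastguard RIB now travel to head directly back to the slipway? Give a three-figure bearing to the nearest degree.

264°

Leg 1 (076°, 34.1 km): east 34.1 sin 76° = 33.09, north 34.1 cos 76° = 8.25
Leg 2 (136°, 21.3 km): east 21.3 sin 136° = 14.80, north 21.3 cos 136° = -15.32
Leg 3 (261°, 8.9 km): east 8.9 sin 261° = -8.79, north 8.9 cos 261° = -1.39
Leg 4 (063°, 35.8 km): east 35.8 sin 63° = 31.90, north 35.8 cos 63° = 16.25
Net displacement: 70.99 east, 7.79 north. Direction back to start is (-70.99, -7.79): bearing = atan2(-70.99, -7.79) mod 360° = 263.74° ≈ 264°.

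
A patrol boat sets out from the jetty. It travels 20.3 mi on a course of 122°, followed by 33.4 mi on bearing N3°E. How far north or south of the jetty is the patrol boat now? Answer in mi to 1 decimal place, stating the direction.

Leg 1 (122°, 20.3 mi): east 20.3 sin 122° = 17.22, north 20.3 cos 122° = -10.76
Leg 2 (N3°E, 33.4 mi): east 33.4 sin 3° = 1.75, north 33.4 cos 3° = 33.35
Net north component: 22.60 mi.

22.6 mi north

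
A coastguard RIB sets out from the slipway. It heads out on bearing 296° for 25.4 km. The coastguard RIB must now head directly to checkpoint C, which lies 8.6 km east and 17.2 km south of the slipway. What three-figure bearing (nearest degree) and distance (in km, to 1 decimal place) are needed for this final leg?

132°, 42.3 km

Leg 1 (296°, 25.4 km): east 25.4 sin 296° = -22.83, north 25.4 cos 296° = 11.13
Current position: (-22.83, 11.13). Target: (8.6, -17.2). Remaining: Δeast = 31.43, Δnorth = -28.33.
Bearing = atan2(31.43, -28.33) mod 360° = 132.04°; distance = √((31.43)² + (-28.33)²) = 42.316 km.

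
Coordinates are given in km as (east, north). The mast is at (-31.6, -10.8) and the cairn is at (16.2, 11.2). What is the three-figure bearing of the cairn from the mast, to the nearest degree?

Δeast = 16.2 − -31.6 = 47.80; Δnorth = 11.2 − -10.8 = 22.00.
Bearing = atan2(Δeast, Δnorth) mod 360° = 65.29° ≈ 065°.

065°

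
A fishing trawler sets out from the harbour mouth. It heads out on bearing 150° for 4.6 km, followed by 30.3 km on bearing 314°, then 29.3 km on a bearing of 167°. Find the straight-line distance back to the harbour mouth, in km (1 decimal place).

Leg 1 (150°, 4.6 km): east 4.6 sin 150° = 2.30, north 4.6 cos 150° = -3.98
Leg 2 (314°, 30.3 km): east 30.3 sin 314° = -21.80, north 30.3 cos 314° = 21.05
Leg 3 (167°, 29.3 km): east 29.3 sin 167° = 6.59, north 29.3 cos 167° = -28.55
Net: -12.90 east, -11.48 north. Distance = √((-12.90)² + (-11.48)²) = 17.275 km.

17.3 km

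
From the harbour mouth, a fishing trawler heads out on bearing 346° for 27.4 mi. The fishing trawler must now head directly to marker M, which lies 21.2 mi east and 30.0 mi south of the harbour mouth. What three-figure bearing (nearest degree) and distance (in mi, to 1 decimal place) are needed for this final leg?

154°, 63.1 mi

Leg 1 (346°, 27.4 mi): east 27.4 sin 346° = -6.63, north 27.4 cos 346° = 26.59
Current position: (-6.63, 26.59). Target: (21.2, -30.0). Remaining: Δeast = 27.83, Δnorth = -56.59.
Bearing = atan2(27.83, -56.59) mod 360° = 153.81°; distance = √((27.83)² + (-56.59)²) = 63.059 mi.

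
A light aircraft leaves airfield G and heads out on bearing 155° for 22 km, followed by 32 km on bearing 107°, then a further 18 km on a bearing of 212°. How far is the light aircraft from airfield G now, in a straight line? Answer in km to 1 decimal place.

53.9 km

Leg 1 (155°, 22 km): east 22 sin 155° = 9.30, north 22 cos 155° = -19.94
Leg 2 (107°, 32 km): east 32 sin 107° = 30.60, north 32 cos 107° = -9.36
Leg 3 (212°, 18 km): east 18 sin 212° = -9.54, north 18 cos 212° = -15.26
Net: 30.36 east, -44.56 north. Distance = √((30.36)² + (-44.56)²) = 53.920 km.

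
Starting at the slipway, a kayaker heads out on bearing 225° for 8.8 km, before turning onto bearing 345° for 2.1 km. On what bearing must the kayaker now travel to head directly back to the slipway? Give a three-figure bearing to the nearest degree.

058°

Leg 1 (225°, 8.8 km): east 8.8 sin 225° = -6.22, north 8.8 cos 225° = -6.22
Leg 2 (345°, 2.1 km): east 2.1 sin 345° = -0.54, north 2.1 cos 345° = 2.03
Net displacement: -6.77 east, -4.19 north. Direction back to start is (6.77, 4.19): bearing = atan2(6.77, 4.19) mod 360° = 58.21° ≈ 058°.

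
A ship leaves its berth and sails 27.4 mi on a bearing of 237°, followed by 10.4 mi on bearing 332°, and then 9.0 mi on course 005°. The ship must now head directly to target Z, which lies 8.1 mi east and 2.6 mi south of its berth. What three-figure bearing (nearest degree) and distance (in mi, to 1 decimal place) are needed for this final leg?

099°, 35.7 mi

Leg 1 (237°, 27.4 mi): east 27.4 sin 237° = -22.98, north 27.4 cos 237° = -14.92
Leg 2 (332°, 10.4 mi): east 10.4 sin 332° = -4.88, north 10.4 cos 332° = 9.18
Leg 3 (005°, 9.0 mi): east 9.0 sin 5° = 0.78, north 9.0 cos 5° = 8.97
Current position: (-27.08, 3.23). Target: (8.1, -2.6). Remaining: Δeast = 35.18, Δnorth = -5.83.
Bearing = atan2(35.18, -5.83) mod 360° = 99.40°; distance = √((35.18)² + (-5.83)²) = 35.657 mi.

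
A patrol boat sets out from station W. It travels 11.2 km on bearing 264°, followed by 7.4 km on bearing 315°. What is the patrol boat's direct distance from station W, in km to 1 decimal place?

Leg 1 (264°, 11.2 km): east 11.2 sin 264° = -11.14, north 11.2 cos 264° = -1.17
Leg 2 (315°, 7.4 km): east 7.4 sin 315° = -5.23, north 7.4 cos 315° = 5.23
Net: -16.37 east, 4.06 north. Distance = √((-16.37)² + (4.06)²) = 16.868 km.

16.9 km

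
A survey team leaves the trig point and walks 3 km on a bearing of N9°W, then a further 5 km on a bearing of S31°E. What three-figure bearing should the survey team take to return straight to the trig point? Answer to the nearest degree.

Leg 1 (N9°W, 3 km): east 3 sin 351° = -0.47, north 3 cos 351° = 2.96
Leg 2 (S31°E, 5 km): east 5 sin 149° = 2.58, north 5 cos 149° = -4.29
Net displacement: 2.11 east, -1.32 north. Direction back to start is (-2.11, 1.32): bearing = atan2(-2.11, 1.32) mod 360° = 302.13° ≈ 302°.

302°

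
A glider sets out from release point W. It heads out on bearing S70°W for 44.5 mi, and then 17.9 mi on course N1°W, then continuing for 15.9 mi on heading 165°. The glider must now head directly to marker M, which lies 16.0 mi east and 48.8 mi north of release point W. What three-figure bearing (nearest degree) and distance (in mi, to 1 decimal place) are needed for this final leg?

Leg 1 (S70°W, 44.5 mi): east 44.5 sin 250° = -41.82, north 44.5 cos 250° = -15.22
Leg 2 (N1°W, 17.9 mi): east 17.9 sin 359° = -0.31, north 17.9 cos 359° = 17.90
Leg 3 (165°, 15.9 mi): east 15.9 sin 165° = 4.12, north 15.9 cos 165° = -15.36
Current position: (-38.01, -12.68). Target: (16.0, 48.8). Remaining: Δeast = 54.01, Δnorth = 61.48.
Bearing = atan2(54.01, 61.48) mod 360° = 41.30°; distance = √((54.01)² + (61.48)²) = 81.837 mi.

041°, 81.8 mi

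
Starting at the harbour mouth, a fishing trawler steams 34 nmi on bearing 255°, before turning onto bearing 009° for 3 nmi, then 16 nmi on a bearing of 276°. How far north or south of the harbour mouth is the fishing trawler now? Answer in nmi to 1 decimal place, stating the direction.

4.2 nmi south

Leg 1 (255°, 34 nmi): east 34 sin 255° = -32.84, north 34 cos 255° = -8.80
Leg 2 (009°, 3 nmi): east 3 sin 9° = 0.47, north 3 cos 9° = 2.96
Leg 3 (276°, 16 nmi): east 16 sin 276° = -15.91, north 16 cos 276° = 1.67
Net north component: -4.16 nmi.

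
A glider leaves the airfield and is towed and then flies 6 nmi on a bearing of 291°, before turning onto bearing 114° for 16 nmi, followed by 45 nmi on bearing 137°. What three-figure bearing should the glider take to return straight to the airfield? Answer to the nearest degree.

313°

Leg 1 (291°, 6 nmi): east 6 sin 291° = -5.60, north 6 cos 291° = 2.15
Leg 2 (114°, 16 nmi): east 16 sin 114° = 14.62, north 16 cos 114° = -6.51
Leg 3 (137°, 45 nmi): east 45 sin 137° = 30.69, north 45 cos 137° = -32.91
Net displacement: 39.71 east, -37.27 north. Direction back to start is (-39.71, 37.27): bearing = atan2(-39.71, 37.27) mod 360° = 313.19° ≈ 313°.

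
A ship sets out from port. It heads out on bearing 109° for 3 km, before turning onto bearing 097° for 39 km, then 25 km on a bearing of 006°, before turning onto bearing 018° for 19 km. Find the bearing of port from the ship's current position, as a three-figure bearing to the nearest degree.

233°

Leg 1 (109°, 3 km): east 3 sin 109° = 2.84, north 3 cos 109° = -0.98
Leg 2 (097°, 39 km): east 39 sin 97° = 38.71, north 39 cos 97° = -4.75
Leg 3 (006°, 25 km): east 25 sin 6° = 2.61, north 25 cos 6° = 24.86
Leg 4 (018°, 19 km): east 19 sin 18° = 5.87, north 19 cos 18° = 18.07
Net displacement: 50.03 east, 37.20 north. Direction back to start is (-50.03, -37.20): bearing = atan2(-50.03, -37.20) mod 360° = 233.36° ≈ 233°.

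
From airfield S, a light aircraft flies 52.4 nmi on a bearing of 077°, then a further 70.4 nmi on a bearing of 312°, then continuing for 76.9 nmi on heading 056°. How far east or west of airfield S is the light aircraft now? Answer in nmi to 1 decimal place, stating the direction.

62.5 nmi east

Leg 1 (077°, 52.4 nmi): east 52.4 sin 77° = 51.06, north 52.4 cos 77° = 11.79
Leg 2 (312°, 70.4 nmi): east 70.4 sin 312° = -52.32, north 70.4 cos 312° = 47.11
Leg 3 (056°, 76.9 nmi): east 76.9 sin 56° = 63.75, north 76.9 cos 56° = 43.00
Net east component: 62.49 nmi.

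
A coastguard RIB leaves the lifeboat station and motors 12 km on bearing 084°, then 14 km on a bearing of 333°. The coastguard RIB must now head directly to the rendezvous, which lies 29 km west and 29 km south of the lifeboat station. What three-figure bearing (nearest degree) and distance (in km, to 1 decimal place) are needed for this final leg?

219°, 55.0 km

Leg 1 (084°, 12 km): east 12 sin 84° = 11.93, north 12 cos 84° = 1.25
Leg 2 (333°, 14 km): east 14 sin 333° = -6.36, north 14 cos 333° = 12.47
Current position: (5.58, 13.73). Target: (-29, -29). Remaining: Δeast = -34.58, Δnorth = -42.73.
Bearing = atan2(-34.58, -42.73) mod 360° = 218.98°; distance = √((-34.58)² + (-42.73)²) = 54.967 km.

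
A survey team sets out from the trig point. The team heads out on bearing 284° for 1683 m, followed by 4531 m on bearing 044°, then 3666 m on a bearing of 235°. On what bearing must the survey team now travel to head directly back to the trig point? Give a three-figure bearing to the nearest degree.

136°

Leg 1 (284°, 1683 m): east 1683 sin 284° = -1633.01, north 1683 cos 284° = 407.15
Leg 2 (044°, 4531 m): east 4531 sin 44° = 3147.50, north 4531 cos 44° = 3259.33
Leg 3 (235°, 3666 m): east 3666 sin 235° = -3003.01, north 3666 cos 235° = -2102.73
Net displacement: -1488.52 east, 1563.75 north. Direction back to start is (1488.52, -1563.75): bearing = atan2(1488.52, -1563.75) mod 360° = 136.41° ≈ 136°.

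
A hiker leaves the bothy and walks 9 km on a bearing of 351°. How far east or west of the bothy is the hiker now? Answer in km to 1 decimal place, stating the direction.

Leg 1 (351°, 9 km): east 9 sin 351° = -1.41, north 9 cos 351° = 8.89
Net east component: -1.41 km.

1.4 km west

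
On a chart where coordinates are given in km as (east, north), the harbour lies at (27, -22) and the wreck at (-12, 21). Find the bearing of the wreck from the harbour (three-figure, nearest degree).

318°

Δeast = -12 − 27 = -39.00; Δnorth = 21 − -22 = 43.00.
Bearing = atan2(Δeast, Δnorth) mod 360° = 317.79° ≈ 318°.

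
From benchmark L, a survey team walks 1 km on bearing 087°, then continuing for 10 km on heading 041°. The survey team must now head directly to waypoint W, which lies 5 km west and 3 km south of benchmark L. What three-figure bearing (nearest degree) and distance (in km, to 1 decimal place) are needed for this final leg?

230°, 16.4 km

Leg 1 (087°, 1 km): east 1 sin 87° = 1.00, north 1 cos 87° = 0.05
Leg 2 (041°, 10 km): east 10 sin 41° = 6.56, north 10 cos 41° = 7.55
Current position: (7.56, 7.60). Target: (-5, -3). Remaining: Δeast = -12.56, Δnorth = -10.60.
Bearing = atan2(-12.56, -10.60) mod 360° = 229.84°; distance = √((-12.56)² + (-10.60)²) = 16.434 km.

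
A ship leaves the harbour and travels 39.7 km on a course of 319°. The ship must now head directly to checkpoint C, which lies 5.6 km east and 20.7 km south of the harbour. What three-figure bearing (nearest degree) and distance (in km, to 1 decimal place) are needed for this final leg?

148°, 59.7 km

Leg 1 (319°, 39.7 km): east 39.7 sin 319° = -26.05, north 39.7 cos 319° = 29.96
Current position: (-26.05, 29.96). Target: (5.6, -20.7). Remaining: Δeast = 31.65, Δnorth = -50.66.
Bearing = atan2(31.65, -50.66) mod 360° = 148.01°; distance = √((31.65)² + (-50.66)²) = 59.733 km.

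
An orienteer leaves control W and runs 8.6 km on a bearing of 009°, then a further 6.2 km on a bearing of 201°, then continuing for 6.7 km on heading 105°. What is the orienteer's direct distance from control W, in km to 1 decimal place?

5.7 km

Leg 1 (009°, 8.6 km): east 8.6 sin 9° = 1.35, north 8.6 cos 9° = 8.49
Leg 2 (201°, 6.2 km): east 6.2 sin 201° = -2.22, north 6.2 cos 201° = -5.79
Leg 3 (105°, 6.7 km): east 6.7 sin 105° = 6.47, north 6.7 cos 105° = -1.73
Net: 5.60 east, 0.97 north. Distance = √((5.60)² + (0.97)²) = 5.679 km.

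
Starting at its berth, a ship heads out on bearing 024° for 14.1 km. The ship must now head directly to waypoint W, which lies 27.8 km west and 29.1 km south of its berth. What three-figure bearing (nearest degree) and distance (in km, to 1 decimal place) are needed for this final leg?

Leg 1 (024°, 14.1 km): east 14.1 sin 24° = 5.73, north 14.1 cos 24° = 12.88
Current position: (5.73, 12.88). Target: (-27.8, -29.1). Remaining: Δeast = -33.53, Δnorth = -41.98.
Bearing = atan2(-33.53, -41.98) mod 360° = 218.62°; distance = √((-33.53)² + (-41.98)²) = 53.731 km.

219°, 53.7 km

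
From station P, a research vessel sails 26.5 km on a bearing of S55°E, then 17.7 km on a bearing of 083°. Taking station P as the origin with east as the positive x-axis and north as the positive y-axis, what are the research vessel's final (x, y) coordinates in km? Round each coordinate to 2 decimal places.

Leg 1 (S55°E, 26.5 km): east 26.5 sin 125° = 21.71, north 26.5 cos 125° = -15.20
Leg 2 (083°, 17.7 km): east 17.7 sin 83° = 17.57, north 17.7 cos 83° = 2.16
Summing: 39.28 km east, -13.04 km north → (39.28, -13.04).

(39.28, -13.04)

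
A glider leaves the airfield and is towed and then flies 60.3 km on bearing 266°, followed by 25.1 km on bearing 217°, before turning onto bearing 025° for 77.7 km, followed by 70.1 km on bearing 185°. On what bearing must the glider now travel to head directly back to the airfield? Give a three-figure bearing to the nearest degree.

064°

Leg 1 (266°, 60.3 km): east 60.3 sin 266° = -60.15, north 60.3 cos 266° = -4.21
Leg 2 (217°, 25.1 km): east 25.1 sin 217° = -15.11, north 25.1 cos 217° = -20.05
Leg 3 (025°, 77.7 km): east 77.7 sin 25° = 32.84, north 77.7 cos 25° = 70.42
Leg 4 (185°, 70.1 km): east 70.1 sin 185° = -6.11, north 70.1 cos 185° = -69.83
Net displacement: -48.53 east, -23.67 north. Direction back to start is (48.53, 23.67): bearing = atan2(48.53, 23.67) mod 360° = 64.00° ≈ 064°.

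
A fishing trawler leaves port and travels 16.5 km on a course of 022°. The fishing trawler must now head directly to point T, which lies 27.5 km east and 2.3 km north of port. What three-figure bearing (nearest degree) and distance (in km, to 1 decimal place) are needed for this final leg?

Leg 1 (022°, 16.5 km): east 16.5 sin 22° = 6.18, north 16.5 cos 22° = 15.30
Current position: (6.18, 15.30). Target: (27.5, 2.3). Remaining: Δeast = 21.32, Δnorth = -13.00.
Bearing = atan2(21.32, -13.00) mod 360° = 121.37°; distance = √((21.32)² + (-13.00)²) = 24.969 km.

121°, 25.0 km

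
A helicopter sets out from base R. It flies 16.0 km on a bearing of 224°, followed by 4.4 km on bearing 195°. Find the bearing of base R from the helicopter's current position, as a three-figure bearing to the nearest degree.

Leg 1 (224°, 16.0 km): east 16.0 sin 224° = -11.11, north 16.0 cos 224° = -11.51
Leg 2 (195°, 4.4 km): east 4.4 sin 195° = -1.14, north 4.4 cos 195° = -4.25
Net displacement: -12.25 east, -15.76 north. Direction back to start is (12.25, 15.76): bearing = atan2(12.25, 15.76) mod 360° = 37.87° ≈ 038°.

038°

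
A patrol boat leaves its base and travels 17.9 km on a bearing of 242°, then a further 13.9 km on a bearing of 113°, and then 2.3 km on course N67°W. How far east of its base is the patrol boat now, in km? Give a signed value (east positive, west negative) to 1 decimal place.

Leg 1 (242°, 17.9 km): east 17.9 sin 242° = -15.80, north 17.9 cos 242° = -8.40
Leg 2 (113°, 13.9 km): east 13.9 sin 113° = 12.80, north 13.9 cos 113° = -5.43
Leg 3 (N67°W, 2.3 km): east 2.3 sin 293° = -2.12, north 2.3 cos 293° = 0.90
Net east component: -5.13 km.

-5.1 km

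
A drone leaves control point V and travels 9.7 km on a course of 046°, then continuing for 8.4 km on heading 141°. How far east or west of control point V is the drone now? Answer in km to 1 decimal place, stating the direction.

12.3 km east

Leg 1 (046°, 9.7 km): east 9.7 sin 46° = 6.98, north 9.7 cos 46° = 6.74
Leg 2 (141°, 8.4 km): east 8.4 sin 141° = 5.29, north 8.4 cos 141° = -6.53
Net east component: 12.26 km.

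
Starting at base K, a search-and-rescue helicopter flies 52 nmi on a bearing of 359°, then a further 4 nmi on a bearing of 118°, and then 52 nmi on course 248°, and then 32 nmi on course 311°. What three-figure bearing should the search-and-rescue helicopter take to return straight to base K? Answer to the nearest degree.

Leg 1 (359°, 52 nmi): east 52 sin 359° = -0.91, north 52 cos 359° = 51.99
Leg 2 (118°, 4 nmi): east 4 sin 118° = 3.53, north 4 cos 118° = -1.88
Leg 3 (248°, 52 nmi): east 52 sin 248° = -48.21, north 52 cos 248° = -19.48
Leg 4 (311°, 32 nmi): east 32 sin 311° = -24.15, north 32 cos 311° = 20.99
Net displacement: -69.74 east, 51.63 north. Direction back to start is (69.74, -51.63): bearing = atan2(69.74, -51.63) mod 360° = 126.51° ≈ 127°.

127°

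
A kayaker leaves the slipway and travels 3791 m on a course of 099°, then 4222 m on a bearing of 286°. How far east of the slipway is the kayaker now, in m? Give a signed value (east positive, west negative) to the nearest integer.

Leg 1 (099°, 3791 m): east 3791 sin 99° = 3744.33, north 3791 cos 99° = -593.04
Leg 2 (286°, 4222 m): east 4222 sin 286° = -4058.45, north 4222 cos 286° = 1163.74
Net east component: -314.12 m.

-314 m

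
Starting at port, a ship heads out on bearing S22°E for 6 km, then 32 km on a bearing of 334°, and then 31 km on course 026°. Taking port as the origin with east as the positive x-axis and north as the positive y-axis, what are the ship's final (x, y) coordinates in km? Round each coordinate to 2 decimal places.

Leg 1 (S22°E, 6 km): east 6 sin 158° = 2.25, north 6 cos 158° = -5.56
Leg 2 (334°, 32 km): east 32 sin 334° = -14.03, north 32 cos 334° = 28.76
Leg 3 (026°, 31 km): east 31 sin 26° = 13.59, north 31 cos 26° = 27.86
Summing: 1.81 km east, 51.06 km north → (1.81, 51.06).

(1.81, 51.06)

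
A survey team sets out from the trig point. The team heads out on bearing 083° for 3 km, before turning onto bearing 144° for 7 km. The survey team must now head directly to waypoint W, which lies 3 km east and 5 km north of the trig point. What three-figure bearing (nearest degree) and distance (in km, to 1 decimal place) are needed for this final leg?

Leg 1 (083°, 3 km): east 3 sin 83° = 2.98, north 3 cos 83° = 0.37
Leg 2 (144°, 7 km): east 7 sin 144° = 4.11, north 7 cos 144° = -5.66
Current position: (7.09, -5.30). Target: (3, 5). Remaining: Δeast = -4.09, Δnorth = 10.30.
Bearing = atan2(-4.09, 10.30) mod 360° = 338.33°; distance = √((-4.09)² + (10.30)²) = 11.081 km.

338°, 11.1 km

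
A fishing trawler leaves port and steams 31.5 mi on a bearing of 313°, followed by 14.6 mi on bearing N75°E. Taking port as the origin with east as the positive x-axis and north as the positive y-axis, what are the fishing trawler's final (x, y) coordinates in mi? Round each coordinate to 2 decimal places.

(-8.94, 25.26)

Leg 1 (313°, 31.5 mi): east 31.5 sin 313° = -23.04, north 31.5 cos 313° = 21.48
Leg 2 (N75°E, 14.6 mi): east 14.6 sin 75° = 14.10, north 14.6 cos 75° = 3.78
Summing: -8.94 mi east, 25.26 mi north → (-8.94, 25.26).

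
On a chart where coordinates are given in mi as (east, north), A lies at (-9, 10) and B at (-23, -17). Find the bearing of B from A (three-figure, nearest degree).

Δeast = -23 − -9 = -14.00; Δnorth = -17 − 10 = -27.00.
Bearing = atan2(Δeast, Δnorth) mod 360° = 207.41° ≈ 207°.

207°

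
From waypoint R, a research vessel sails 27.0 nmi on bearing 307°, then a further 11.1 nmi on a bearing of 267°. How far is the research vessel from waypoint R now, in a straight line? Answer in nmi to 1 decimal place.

36.2 nmi

Leg 1 (307°, 27.0 nmi): east 27.0 sin 307° = -21.56, north 27.0 cos 307° = 16.25
Leg 2 (267°, 11.1 nmi): east 11.1 sin 267° = -11.08, north 11.1 cos 267° = -0.58
Net: -32.65 east, 15.67 north. Distance = √((-32.65)² + (15.67)²) = 36.213 nmi.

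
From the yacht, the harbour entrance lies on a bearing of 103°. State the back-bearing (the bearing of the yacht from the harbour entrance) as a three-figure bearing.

283°

Back-bearing = 103° + 180° = 283°.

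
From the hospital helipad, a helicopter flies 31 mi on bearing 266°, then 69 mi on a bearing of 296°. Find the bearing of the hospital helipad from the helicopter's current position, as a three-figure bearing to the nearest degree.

107°

Leg 1 (266°, 31 mi): east 31 sin 266° = -30.92, north 31 cos 266° = -2.16
Leg 2 (296°, 69 mi): east 69 sin 296° = -62.02, north 69 cos 296° = 30.25
Net displacement: -92.94 east, 28.09 north. Direction back to start is (92.94, -28.09): bearing = atan2(92.94, -28.09) mod 360° = 106.81° ≈ 107°.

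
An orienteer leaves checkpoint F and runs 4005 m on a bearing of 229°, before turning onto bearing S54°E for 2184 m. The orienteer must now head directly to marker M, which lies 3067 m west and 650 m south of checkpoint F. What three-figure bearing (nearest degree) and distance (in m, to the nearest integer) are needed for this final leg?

Leg 1 (229°, 4005 m): east 4005 sin 229° = -3022.61, north 4005 cos 229° = -2627.52
Leg 2 (S54°E, 2184 m): east 2184 sin 126° = 1766.89, north 2184 cos 126° = -1283.72
Current position: (-1255.72, -3911.24). Target: (-3067, -650). Remaining: Δeast = -1811.28, Δnorth = 3261.24.
Bearing = atan2(-1811.28, 3261.24) mod 360° = 330.95°; distance = √((-1811.28)² + (3261.24)²) = 3730.472 m.

331°, 3730 m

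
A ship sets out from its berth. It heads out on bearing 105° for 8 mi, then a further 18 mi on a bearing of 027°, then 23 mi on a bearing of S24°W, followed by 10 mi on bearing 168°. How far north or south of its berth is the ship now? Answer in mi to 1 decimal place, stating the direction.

Leg 1 (105°, 8 mi): east 8 sin 105° = 7.73, north 8 cos 105° = -2.07
Leg 2 (027°, 18 mi): east 18 sin 27° = 8.17, north 18 cos 27° = 16.04
Leg 3 (S24°W, 23 mi): east 23 sin 204° = -9.35, north 23 cos 204° = -21.01
Leg 4 (168°, 10 mi): east 10 sin 168° = 2.08, north 10 cos 168° = -9.78
Net north component: -16.83 mi.

16.8 mi south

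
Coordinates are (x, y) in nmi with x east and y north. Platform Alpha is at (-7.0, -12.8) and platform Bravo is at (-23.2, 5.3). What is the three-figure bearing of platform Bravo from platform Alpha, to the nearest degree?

318°

Δeast = -23.2 − -7.0 = -16.20; Δnorth = 5.3 − -12.8 = 18.10.
Bearing = atan2(Δeast, Δnorth) mod 360° = 318.17° ≈ 318°.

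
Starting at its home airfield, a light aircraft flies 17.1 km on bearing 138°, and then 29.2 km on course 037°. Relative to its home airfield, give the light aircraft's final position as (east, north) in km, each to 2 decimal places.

(29.02, 10.61)

Leg 1 (138°, 17.1 km): east 17.1 sin 138° = 11.44, north 17.1 cos 138° = -12.71
Leg 2 (037°, 29.2 km): east 29.2 sin 37° = 17.57, north 29.2 cos 37° = 23.32
Summing: 29.02 km east, 10.61 km north → (29.02, 10.61).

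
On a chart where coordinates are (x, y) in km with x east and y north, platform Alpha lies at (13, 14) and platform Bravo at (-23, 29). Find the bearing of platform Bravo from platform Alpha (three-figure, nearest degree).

Δeast = -23 − 13 = -36.00; Δnorth = 29 − 14 = 15.00.
Bearing = atan2(Δeast, Δnorth) mod 360° = 292.62° ≈ 293°.

293°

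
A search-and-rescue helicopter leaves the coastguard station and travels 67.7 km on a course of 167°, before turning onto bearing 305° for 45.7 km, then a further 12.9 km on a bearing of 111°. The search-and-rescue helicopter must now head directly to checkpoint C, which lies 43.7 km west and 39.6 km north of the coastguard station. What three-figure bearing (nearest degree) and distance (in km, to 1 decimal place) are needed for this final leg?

Leg 1 (167°, 67.7 km): east 67.7 sin 167° = 15.23, north 67.7 cos 167° = -65.96
Leg 2 (305°, 45.7 km): east 45.7 sin 305° = -37.44, north 45.7 cos 305° = 26.21
Leg 3 (111°, 12.9 km): east 12.9 sin 111° = 12.04, north 12.9 cos 111° = -4.62
Current position: (-10.16, -44.38). Target: (-43.7, 39.6). Remaining: Δeast = -33.54, Δnorth = 83.98.
Bearing = atan2(-33.54, 83.98) mod 360° = 338.23°; distance = √((-33.54)² + (83.98)²) = 90.425 km.

338°, 90.4 km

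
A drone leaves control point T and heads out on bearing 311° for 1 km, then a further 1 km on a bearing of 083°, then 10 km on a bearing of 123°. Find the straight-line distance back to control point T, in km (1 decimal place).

9.8 km

Leg 1 (311°, 1 km): east 1 sin 311° = -0.75, north 1 cos 311° = 0.66
Leg 2 (083°, 1 km): east 1 sin 83° = 0.99, north 1 cos 83° = 0.12
Leg 3 (123°, 10 km): east 10 sin 123° = 8.39, north 10 cos 123° = -5.45
Net: 8.62 east, -4.67 north. Distance = √((8.62)² + (-4.67)²) = 9.807 km.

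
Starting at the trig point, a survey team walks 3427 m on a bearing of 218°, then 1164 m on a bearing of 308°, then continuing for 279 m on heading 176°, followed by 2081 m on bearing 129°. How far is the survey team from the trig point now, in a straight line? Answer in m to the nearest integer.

3833 m

Leg 1 (218°, 3427 m): east 3427 sin 218° = -2109.87, north 3427 cos 218° = -2700.51
Leg 2 (308°, 1164 m): east 1164 sin 308° = -917.24, north 1164 cos 308° = 716.63
Leg 3 (176°, 279 m): east 279 sin 176° = 19.46, north 279 cos 176° = -278.32
Leg 4 (129°, 2081 m): east 2081 sin 129° = 1617.24, north 2081 cos 129° = -1309.62
Net: -1390.41 east, -3571.82 north. Distance = √((-1390.41)² + (-3571.82)²) = 3832.902 m.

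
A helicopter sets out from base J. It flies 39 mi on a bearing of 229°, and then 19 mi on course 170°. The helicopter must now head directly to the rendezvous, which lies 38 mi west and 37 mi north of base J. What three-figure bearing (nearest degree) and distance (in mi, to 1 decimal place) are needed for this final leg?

352°, 82.2 mi

Leg 1 (229°, 39 mi): east 39 sin 229° = -29.43, north 39 cos 229° = -25.59
Leg 2 (170°, 19 mi): east 19 sin 170° = 3.30, north 19 cos 170° = -18.71
Current position: (-26.13, -44.30). Target: (-38, 37). Remaining: Δeast = -11.87, Δnorth = 81.30.
Bearing = atan2(-11.87, 81.30) mod 360° = 351.70°; distance = √((-11.87)² + (81.30)²) = 82.159 mi.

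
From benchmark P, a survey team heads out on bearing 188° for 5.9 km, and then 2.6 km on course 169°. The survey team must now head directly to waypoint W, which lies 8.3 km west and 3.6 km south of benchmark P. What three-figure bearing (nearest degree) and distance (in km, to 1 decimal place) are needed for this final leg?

301°, 9.3 km

Leg 1 (188°, 5.9 km): east 5.9 sin 188° = -0.82, north 5.9 cos 188° = -5.84
Leg 2 (169°, 2.6 km): east 2.6 sin 169° = 0.50, north 2.6 cos 169° = -2.55
Current position: (-0.33, -8.39). Target: (-8.3, -3.6). Remaining: Δeast = -7.97, Δnorth = 4.79.
Bearing = atan2(-7.97, 4.79) mod 360° = 301.02°; distance = √((-7.97)² + (4.79)²) = 9.305 km.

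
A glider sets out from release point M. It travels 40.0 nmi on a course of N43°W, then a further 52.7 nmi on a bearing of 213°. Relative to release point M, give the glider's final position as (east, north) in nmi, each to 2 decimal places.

(-55.98, -14.94)

Leg 1 (N43°W, 40.0 nmi): east 40.0 sin 317° = -27.28, north 40.0 cos 317° = 29.25
Leg 2 (213°, 52.7 nmi): east 52.7 sin 213° = -28.70, north 52.7 cos 213° = -44.20
Summing: -55.98 nmi east, -14.94 nmi north → (-55.98, -14.94).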